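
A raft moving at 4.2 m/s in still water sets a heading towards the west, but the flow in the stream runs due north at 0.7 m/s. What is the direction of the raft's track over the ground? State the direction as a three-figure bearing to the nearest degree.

279°

Taking east as x and north as y: velocity relative to the water = (-4.200, 0.000) m/s; the water relative to ground = (0.000, 0.700) m/s.
Velocity relative to ground = (-4.200, 0.000) + (0.000, 0.700) = (-4.200, 0.700) m/s.
Bearing = atan2(-4.20, 0.70) = 279.46° clockwise from north.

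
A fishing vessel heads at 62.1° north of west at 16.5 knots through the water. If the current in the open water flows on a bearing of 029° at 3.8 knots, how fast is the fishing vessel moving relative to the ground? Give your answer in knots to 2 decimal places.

18.85 knots

Taking east as x and north as y: velocity relative to the water = (-7.721, 14.582) knots; the water relative to ground = (1.842, 3.324) knots.
Velocity relative to ground = (-7.721, 14.582) + (1.842, 3.324) = (-5.879, 17.906) knots.
Speed = |(-5.879, 17.906)| = 18.846 knots.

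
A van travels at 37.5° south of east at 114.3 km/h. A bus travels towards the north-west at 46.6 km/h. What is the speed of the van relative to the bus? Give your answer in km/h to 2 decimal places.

160.62 km/h

Taking east as x and north as y: van velocity = (90.680, -69.581) km/h; bus velocity = (-32.951, 32.951) km/h.
Velocity of van relative to bus = (90.680, -69.581) − (-32.951, 32.951) = (123.631, -102.533) km/h.
Magnitude = |(123.631, -102.533)| = 160.617 km/h.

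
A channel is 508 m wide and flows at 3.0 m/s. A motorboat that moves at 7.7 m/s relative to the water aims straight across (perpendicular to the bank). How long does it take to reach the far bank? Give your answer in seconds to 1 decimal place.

The component of the motorboat's velocity perpendicular to the bank is 7.7 m/s.
Only the cross-stream component determines the crossing time; the current contributes nothing perpendicular to the bank.
Time = 508 / 7.700 = 65.974 s.

66.0 s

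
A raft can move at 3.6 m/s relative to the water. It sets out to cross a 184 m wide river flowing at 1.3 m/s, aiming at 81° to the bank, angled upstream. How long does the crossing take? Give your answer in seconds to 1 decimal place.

The component of the raft's velocity perpendicular to the bank is 3.6 × sin 81° = 3.556 m/s.
The flow acts along the bank and has no component across it.
Time = 184 / 3.556 = 51.748 s.

51.7 s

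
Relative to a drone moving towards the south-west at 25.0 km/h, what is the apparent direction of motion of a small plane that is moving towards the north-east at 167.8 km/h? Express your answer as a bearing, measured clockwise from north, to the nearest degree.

Taking east as x and north as y: small plane velocity = (118.653, 118.653) km/h; drone velocity = (-17.678, -17.678) km/h.
Velocity of small plane relative to drone = (118.653, 118.653) − (-17.678, -17.678) = (136.330, 136.330) km/h.
Bearing = atan2(136.33, 136.33) = 45.00° clockwise from north.

045°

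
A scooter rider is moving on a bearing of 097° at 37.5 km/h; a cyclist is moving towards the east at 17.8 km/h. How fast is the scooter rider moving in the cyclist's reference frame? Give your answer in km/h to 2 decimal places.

Taking east as x and north as y: scooter rider velocity = (37.220, -4.570) km/h; cyclist velocity = (17.800, 0.000) km/h.
Velocity of scooter rider relative to cyclist = (37.220, -4.570) − (17.800, 0.000) = (19.420, -4.570) km/h.
Magnitude = |(19.420, -4.570)| = 19.951 km/h.

19.95 km/h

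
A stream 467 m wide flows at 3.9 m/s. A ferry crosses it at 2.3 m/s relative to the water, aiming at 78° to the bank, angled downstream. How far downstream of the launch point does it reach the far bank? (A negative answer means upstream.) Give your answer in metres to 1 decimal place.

Perpendicular speed = 2.250 m/s; crossing time = 467 / 2.250 = 207.580 s.
Net downstream speed = 4.378 m/s.
Drift = 4.378 × 207.580 = 908.824 m (downstream).

908.8 m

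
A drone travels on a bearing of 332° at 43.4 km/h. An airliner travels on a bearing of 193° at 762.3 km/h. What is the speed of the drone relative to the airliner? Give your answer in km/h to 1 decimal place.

795.6 km/h

Taking east as x and north as y: drone velocity = (-20.375, 38.320) km/h; airliner velocity = (-171.480, -742.762) km/h.
Velocity of drone relative to airliner = (-20.375, 38.320) − (-171.480, -742.762) = (151.105, 781.082) km/h.
Magnitude = |(151.105, 781.082)| = 795.564 km/h.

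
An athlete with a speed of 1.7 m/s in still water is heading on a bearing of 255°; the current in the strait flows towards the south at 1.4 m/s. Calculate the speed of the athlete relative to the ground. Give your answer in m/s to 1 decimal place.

Taking east as x and north as y: velocity relative to the water = (-1.642, -0.440) m/s; the water relative to ground = (0.000, -1.400) m/s.
Velocity relative to ground = (-1.642, -0.440) + (0.000, -1.400) = (-1.642, -1.840) m/s.
Speed = |(-1.642, -1.840)| = 2.466 m/s.

2.5 m/s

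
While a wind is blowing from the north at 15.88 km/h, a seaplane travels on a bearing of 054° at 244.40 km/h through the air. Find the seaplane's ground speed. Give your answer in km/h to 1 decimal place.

Taking east as x and north as y: velocity relative to the air = (197.724, 143.655) km/h; the air relative to ground = (0.000, -15.880) km/h.
Velocity relative to ground = (197.724, 143.655) + (0.000, -15.880) = (197.724, 127.775) km/h.
Speed = |(197.724, 127.775)| = 235.417 km/h.

235.4 km/h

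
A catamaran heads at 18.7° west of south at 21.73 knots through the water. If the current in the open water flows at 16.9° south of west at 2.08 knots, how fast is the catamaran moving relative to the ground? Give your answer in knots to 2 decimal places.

23.00 knots

Taking east as x and north as y: velocity relative to the water = (-6.967, -20.583) knots; the water relative to ground = (-1.990, -0.605) knots.
Velocity relative to ground = (-6.967, -20.583) + (-1.990, -0.605) = (-8.957, -21.188) knots.
Speed = |(-8.957, -21.188)| = 23.003 knots.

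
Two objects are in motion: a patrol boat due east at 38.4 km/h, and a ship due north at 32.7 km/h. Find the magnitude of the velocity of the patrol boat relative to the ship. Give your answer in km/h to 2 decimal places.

50.44 km/h

Taking east as x and north as y: patrol boat velocity = (38.400, 0.000) km/h; ship velocity = (0.000, 32.700) km/h.
Velocity of patrol boat relative to ship = (38.400, 0.000) − (0.000, 32.700) = (38.400, -32.700) km/h.
Magnitude = |(38.400, -32.700)| = 50.437 km/h.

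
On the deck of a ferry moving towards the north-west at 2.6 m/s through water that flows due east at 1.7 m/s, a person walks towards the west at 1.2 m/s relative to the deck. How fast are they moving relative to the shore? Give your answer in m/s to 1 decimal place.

In east/north components (m/s): person relative to ferry = (-1.200, 0.000); ferry relative to water = (-1.838, 1.838); water relative to ground = (1.700, 0.000).
Sum = (-1.338, 1.838) m/s.
Speed = |(-1.338, 1.838)| = 2.274 m/s.

2.3 m/s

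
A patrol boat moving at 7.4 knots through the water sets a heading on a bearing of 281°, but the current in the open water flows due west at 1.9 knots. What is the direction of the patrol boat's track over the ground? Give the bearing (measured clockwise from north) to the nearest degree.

Taking east as x and north as y: velocity relative to the water = (-7.264, 1.412) knots; the water relative to ground = (-1.900, 0.000) knots.
Velocity relative to ground = (-7.264, 1.412) + (-1.900, 0.000) = (-9.164, 1.412) knots.
Bearing = atan2(-9.16, 1.41) = 278.76° clockwise from north.

279°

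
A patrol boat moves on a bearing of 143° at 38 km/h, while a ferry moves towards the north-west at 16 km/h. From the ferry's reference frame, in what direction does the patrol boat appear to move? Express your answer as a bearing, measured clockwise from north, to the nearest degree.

Taking east as x and north as y: patrol boat velocity = (22.869, -30.348) km/h; ferry velocity = (-11.314, 11.314) km/h.
Velocity of patrol boat relative to ferry = (22.869, -30.348) − (-11.314, 11.314) = (34.183, -41.662) km/h.
Bearing = atan2(34.18, -41.66) = 140.63° clockwise from north.

141°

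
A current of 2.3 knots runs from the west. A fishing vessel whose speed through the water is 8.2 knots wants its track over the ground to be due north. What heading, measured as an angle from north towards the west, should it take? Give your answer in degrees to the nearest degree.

16°

The current pushes perpendicular to the desired track; the heading must have a component into the current equal to 2.3 knots: 8.2 sin θ = 2.3.
sin θ = 0.2805, so θ = 16.289°.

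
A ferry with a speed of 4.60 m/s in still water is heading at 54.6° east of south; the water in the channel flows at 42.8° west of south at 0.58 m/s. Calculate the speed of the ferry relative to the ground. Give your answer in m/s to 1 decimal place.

4.6 m/s

Taking east as x and north as y: velocity relative to the water = (3.750, -2.665) m/s; the water relative to ground = (-0.394, -0.426) m/s.
Velocity relative to ground = (3.750, -2.665) + (-0.394, -0.426) = (3.356, -3.090) m/s.
Speed = |(3.356, -3.090)| = 4.562 m/s.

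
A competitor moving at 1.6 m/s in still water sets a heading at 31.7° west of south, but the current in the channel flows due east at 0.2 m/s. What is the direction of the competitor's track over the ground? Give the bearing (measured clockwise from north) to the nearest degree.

Taking east as x and north as y: velocity relative to the water = (-0.841, -1.361) m/s; the water relative to ground = (0.200, 0.000) m/s.
Velocity relative to ground = (-0.841, -1.361) + (0.200, 0.000) = (-0.641, -1.361) m/s.
Bearing = atan2(-0.64, -1.36) = 205.21° clockwise from north.

205°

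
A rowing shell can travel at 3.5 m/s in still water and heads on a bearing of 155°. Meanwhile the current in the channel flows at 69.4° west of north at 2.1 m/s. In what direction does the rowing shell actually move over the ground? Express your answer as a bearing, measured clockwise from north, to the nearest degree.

191°

Taking east as x and north as y: velocity relative to the water = (1.479, -3.172) m/s; the water relative to ground = (-1.966, 0.739) m/s.
Velocity relative to ground = (1.479, -3.172) + (-1.966, 0.739) = (-0.487, -2.433) m/s.
Bearing = atan2(-0.49, -2.43) = 191.31° clockwise from north.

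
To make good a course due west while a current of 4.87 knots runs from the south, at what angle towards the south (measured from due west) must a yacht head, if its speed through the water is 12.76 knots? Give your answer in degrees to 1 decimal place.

The current pushes perpendicular to the desired track; the heading must have a component into the current equal to 4.87 knots: 12.76 sin θ = 4.87.
sin θ = 0.3817, so θ = 22.437°.

22.4°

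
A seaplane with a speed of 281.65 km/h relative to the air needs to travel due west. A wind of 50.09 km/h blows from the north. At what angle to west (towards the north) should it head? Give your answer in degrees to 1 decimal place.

The wind pushes perpendicular to the desired track; the heading must have a component into the wind equal to 50.09 km/h: 281.65 sin θ = 50.09.
sin θ = 0.1778, so θ = 10.244°.

10.2°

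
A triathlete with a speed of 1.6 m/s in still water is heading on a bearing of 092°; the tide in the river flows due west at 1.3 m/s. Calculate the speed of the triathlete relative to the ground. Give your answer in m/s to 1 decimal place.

Taking east as x and north as y: velocity relative to the water = (1.599, -0.056) m/s; the water relative to ground = (-1.300, 0.000) m/s.
Velocity relative to ground = (1.599, -0.056) + (-1.300, 0.000) = (0.299, -0.056) m/s.
Speed = |(0.299, -0.056)| = 0.304 m/s.

0.3 m/s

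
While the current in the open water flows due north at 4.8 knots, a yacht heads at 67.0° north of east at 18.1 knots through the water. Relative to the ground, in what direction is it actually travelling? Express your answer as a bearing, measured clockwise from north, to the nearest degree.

Taking east as x and north as y: velocity relative to the water = (7.072, 16.661) knots; the water relative to ground = (0.000, 4.800) knots.
Velocity relative to ground = (7.072, 16.661) + (0.000, 4.800) = (7.072, 21.461) knots.
Bearing = atan2(7.07, 21.46) = 18.24° clockwise from north.

018°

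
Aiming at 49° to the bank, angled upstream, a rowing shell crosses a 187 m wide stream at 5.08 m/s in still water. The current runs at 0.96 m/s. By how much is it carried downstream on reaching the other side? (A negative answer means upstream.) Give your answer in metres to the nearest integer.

Perpendicular speed = 3.834 m/s; crossing time = 187 / 3.834 = 48.775 s.
Net downstream speed = -2.373 m/s.
Drift = -2.373 × 48.775 = -115.733 m (upstream).

-116 m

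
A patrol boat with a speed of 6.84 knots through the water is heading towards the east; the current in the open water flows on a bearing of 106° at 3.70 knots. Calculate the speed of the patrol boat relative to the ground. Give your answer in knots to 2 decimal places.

Taking east as x and north as y: velocity relative to the water = (6.840, 0.000) knots; the water relative to ground = (3.557, -1.020) knots.
Velocity relative to ground = (6.840, 0.000) + (3.557, -1.020) = (10.397, -1.020) knots.
Speed = |(10.397, -1.020)| = 10.447 knots.

10.45 knots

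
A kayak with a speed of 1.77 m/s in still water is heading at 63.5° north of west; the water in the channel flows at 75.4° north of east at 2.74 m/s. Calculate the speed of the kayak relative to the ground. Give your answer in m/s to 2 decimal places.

4.24 m/s

Taking east as x and north as y: velocity relative to the water = (-0.790, 1.584) m/s; the water relative to ground = (0.691, 2.652) m/s.
Velocity relative to ground = (-0.790, 1.584) + (0.691, 2.652) = (-0.099, 4.236) m/s.
Speed = |(-0.099, 4.236)| = 4.237 m/s.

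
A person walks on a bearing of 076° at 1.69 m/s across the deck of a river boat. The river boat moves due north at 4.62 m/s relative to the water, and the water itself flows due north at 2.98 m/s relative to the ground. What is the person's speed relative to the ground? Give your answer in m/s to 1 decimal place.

In east/north components (m/s): person relative to river boat = (1.640, 0.409); river boat relative to water = (0.000, 4.620); water relative to ground = (0.000, 2.980).
Sum = (1.640, 8.009) m/s.
Speed = |(1.640, 8.009)| = 8.175 m/s.

8.2 m/s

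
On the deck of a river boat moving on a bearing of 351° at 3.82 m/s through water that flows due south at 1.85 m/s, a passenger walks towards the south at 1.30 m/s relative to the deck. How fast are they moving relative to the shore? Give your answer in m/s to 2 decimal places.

In east/north components (m/s): passenger relative to river boat = (0.000, -1.300); river boat relative to water = (-0.598, 3.773); water relative to ground = (0.000, -1.850).
Sum = (-0.598, 0.623) m/s.
Speed = |(-0.598, 0.623)| = 0.863 m/s.

0.86 m/s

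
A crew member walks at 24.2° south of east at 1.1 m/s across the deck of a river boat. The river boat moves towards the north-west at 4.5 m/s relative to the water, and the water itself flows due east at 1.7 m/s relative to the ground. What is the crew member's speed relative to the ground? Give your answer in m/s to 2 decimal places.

2.77 m/s

In east/north components (m/s): crew member relative to river boat = (1.003, -0.451); river boat relative to water = (-3.182, 3.182); water relative to ground = (1.700, 0.000).
Sum = (-0.479, 2.731) m/s.
Speed = |(-0.479, 2.731)| = 2.773 m/s.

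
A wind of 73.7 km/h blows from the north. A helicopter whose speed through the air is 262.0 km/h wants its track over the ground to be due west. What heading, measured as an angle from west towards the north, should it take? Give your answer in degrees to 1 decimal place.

16.3°

The wind pushes perpendicular to the desired track; the heading must have a component into the wind equal to 73.7 km/h: 262.0 sin θ = 73.7.
sin θ = 0.2813, so θ = 16.338°.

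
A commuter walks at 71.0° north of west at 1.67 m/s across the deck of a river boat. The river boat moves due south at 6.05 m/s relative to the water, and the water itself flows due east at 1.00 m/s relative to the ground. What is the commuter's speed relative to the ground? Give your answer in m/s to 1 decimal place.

4.5 m/s

In east/north components (m/s): commuter relative to river boat = (-0.544, 1.579); river boat relative to water = (0.000, -6.050); water relative to ground = (1.000, 0.000).
Sum = (0.456, -4.471) m/s.
Speed = |(0.456, -4.471)| = 4.494 m/s.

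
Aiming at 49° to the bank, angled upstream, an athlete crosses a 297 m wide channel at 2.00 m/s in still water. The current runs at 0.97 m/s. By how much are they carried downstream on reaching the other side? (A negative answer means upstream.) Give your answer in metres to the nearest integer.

Perpendicular speed = 1.509 m/s; crossing time = 297 / 1.509 = 196.764 s.
Net downstream speed = -0.342 m/s.
Drift = -0.342 × 196.764 = -67.317 m (upstream).

-67 m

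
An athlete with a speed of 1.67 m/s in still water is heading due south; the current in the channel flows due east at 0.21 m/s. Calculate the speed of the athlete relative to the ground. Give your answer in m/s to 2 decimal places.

1.68 m/s

Taking east as x and north as y: velocity relative to the water = (0.000, -1.670) m/s; the water relative to ground = (0.210, 0.000) m/s.
Velocity relative to ground = (0.000, -1.670) + (0.210, 0.000) = (0.210, -1.670) m/s.
Speed = |(0.210, -1.670)| = 1.683 m/s.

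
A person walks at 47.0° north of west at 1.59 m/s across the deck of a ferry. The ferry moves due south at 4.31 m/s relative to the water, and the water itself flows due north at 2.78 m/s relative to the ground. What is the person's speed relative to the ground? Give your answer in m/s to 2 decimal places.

1.14 m/s

In east/north components (m/s): person relative to ferry = (-1.084, 1.163); ferry relative to water = (0.000, -4.310); water relative to ground = (0.000, 2.780).
Sum = (-1.084, -0.367) m/s.
Speed = |(-1.084, -0.367)| = 1.145 m/s.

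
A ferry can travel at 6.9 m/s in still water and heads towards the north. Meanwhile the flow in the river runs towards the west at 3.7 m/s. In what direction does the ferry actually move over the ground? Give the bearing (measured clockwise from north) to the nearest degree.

Taking east as x and north as y: velocity relative to the water = (0.000, 6.900) m/s; the water relative to ground = (-3.700, 0.000) m/s.
Velocity relative to ground = (0.000, 6.900) + (-3.700, 0.000) = (-3.700, 6.900) m/s.
Bearing = atan2(-3.70, 6.90) = 331.80° clockwise from north.

332°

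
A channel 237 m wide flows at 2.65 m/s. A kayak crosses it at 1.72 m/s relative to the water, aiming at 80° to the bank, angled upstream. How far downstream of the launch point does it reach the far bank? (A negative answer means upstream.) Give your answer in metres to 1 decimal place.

329.0 m

Perpendicular speed = 1.694 m/s; crossing time = 237 / 1.694 = 139.916 s.
Net downstream speed = 2.351 m/s.
Drift = 2.351 × 139.916 = 328.989 m (downstream).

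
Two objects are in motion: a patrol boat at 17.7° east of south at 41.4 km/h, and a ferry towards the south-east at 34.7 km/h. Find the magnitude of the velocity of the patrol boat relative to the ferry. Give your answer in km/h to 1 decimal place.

Taking east as x and north as y: patrol boat velocity = (12.587, -39.440) km/h; ferry velocity = (24.537, -24.537) km/h.
Velocity of patrol boat relative to ferry = (12.587, -39.440) − (24.537, -24.537) = (-11.950, -14.904) km/h.
Magnitude = |(-11.950, -14.904)| = 19.103 km/h.

19.1 km/h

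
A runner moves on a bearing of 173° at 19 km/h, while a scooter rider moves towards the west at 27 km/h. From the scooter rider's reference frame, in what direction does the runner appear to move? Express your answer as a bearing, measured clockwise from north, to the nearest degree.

123°

Taking east as x and north as y: runner velocity = (2.316, -18.858) km/h; scooter rider velocity = (-27.000, 0.000) km/h.
Velocity of runner relative to scooter rider = (2.316, -18.858) − (-27.000, 0.000) = (29.316, -18.858) km/h.
Bearing = atan2(29.32, -18.86) = 122.75° clockwise from north.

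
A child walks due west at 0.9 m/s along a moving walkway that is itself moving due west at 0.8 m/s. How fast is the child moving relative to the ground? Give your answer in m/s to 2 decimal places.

1.70 m/s

Taking east as x and north as y: moving walkway velocity = (-0.800, 0.000) m/s; child velocity relative to moving walkway = (-0.900, 0.000) m/s.
Velocity relative to ground = (-0.800, 0.000) + (-0.900, 0.000) = (-1.700, 0.000) m/s.
Speed = |(-1.700, 0.000)| = 1.700 m/s.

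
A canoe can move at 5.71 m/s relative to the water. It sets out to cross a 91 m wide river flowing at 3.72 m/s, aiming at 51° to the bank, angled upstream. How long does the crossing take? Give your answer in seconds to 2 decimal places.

20.51 s

The component of the canoe's velocity perpendicular to the bank is 5.71 × sin 51° = 4.438 m/s.
Only the cross-stream component determines the crossing time; the current contributes nothing perpendicular to the bank.
Time = 91 / 4.438 = 20.507 s.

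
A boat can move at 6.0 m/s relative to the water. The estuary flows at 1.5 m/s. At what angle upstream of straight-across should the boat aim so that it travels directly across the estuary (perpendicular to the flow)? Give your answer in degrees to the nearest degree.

14°

To cancel the current, the upstream component of the boat's velocity must equal the flow: 6.0 sin θ = 1.5.
sin θ = 1.5 / 6.0 = 0.2500.
θ = arcsin(0.2500) = 14.478°.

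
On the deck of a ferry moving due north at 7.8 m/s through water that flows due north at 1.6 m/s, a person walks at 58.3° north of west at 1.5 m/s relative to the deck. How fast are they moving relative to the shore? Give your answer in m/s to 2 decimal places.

10.71 m/s

In east/north components (m/s): person relative to ferry = (-0.788, 1.276); ferry relative to water = (0.000, 7.800); water relative to ground = (0.000, 1.600).
Sum = (-0.788, 10.676) m/s.
Speed = |(-0.788, 10.676)| = 10.705 m/s.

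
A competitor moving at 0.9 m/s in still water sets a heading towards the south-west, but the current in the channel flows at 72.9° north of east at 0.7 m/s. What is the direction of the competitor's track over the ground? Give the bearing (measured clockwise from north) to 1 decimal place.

Taking east as x and north as y: velocity relative to the water = (-0.636, -0.636) m/s; the water relative to ground = (0.206, 0.669) m/s.
Velocity relative to ground = (-0.636, -0.636) + (0.206, 0.669) = (-0.431, 0.033) m/s.
Bearing = atan2(-0.43, 0.03) = 274.34° clockwise from north.

274.3°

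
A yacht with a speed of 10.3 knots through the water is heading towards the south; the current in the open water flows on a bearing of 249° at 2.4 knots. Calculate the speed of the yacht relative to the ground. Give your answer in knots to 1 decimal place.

11.4 knots

Taking east as x and north as y: velocity relative to the water = (0.000, -10.300) knots; the water relative to ground = (-2.241, -0.860) knots.
Velocity relative to ground = (0.000, -10.300) + (-2.241, -0.860) = (-2.241, -11.160) knots.
Speed = |(-2.241, -11.160)| = 11.383 knots.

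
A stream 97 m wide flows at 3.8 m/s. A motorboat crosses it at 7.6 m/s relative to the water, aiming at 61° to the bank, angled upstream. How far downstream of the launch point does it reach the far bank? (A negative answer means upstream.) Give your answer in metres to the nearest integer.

Perpendicular speed = 6.647 m/s; crossing time = 97 / 6.647 = 14.593 s.
Net downstream speed = 0.115 m/s.
Drift = 0.115 × 14.593 = 1.685 m (downstream).

2 m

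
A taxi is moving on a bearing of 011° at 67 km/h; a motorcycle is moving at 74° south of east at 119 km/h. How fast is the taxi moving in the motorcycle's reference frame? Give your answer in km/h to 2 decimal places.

181.27 km/h

Taking east as x and north as y: taxi velocity = (12.784, 65.769) km/h; motorcycle velocity = (32.801, -114.390) km/h.
Velocity of taxi relative to motorcycle = (12.784, 65.769) − (32.801, -114.390) = (-20.017, 180.159) km/h.
Magnitude = |(-20.017, 180.159)| = 181.268 km/h.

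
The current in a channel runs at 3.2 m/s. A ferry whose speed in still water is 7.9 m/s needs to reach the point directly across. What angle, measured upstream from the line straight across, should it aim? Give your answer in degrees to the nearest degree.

24°

To cancel the current, the upstream component of the ferry's velocity must equal the flow: 7.9 sin θ = 3.2.
sin θ = 3.2 / 7.9 = 0.4051.
θ = arcsin(0.4051) = 23.895°.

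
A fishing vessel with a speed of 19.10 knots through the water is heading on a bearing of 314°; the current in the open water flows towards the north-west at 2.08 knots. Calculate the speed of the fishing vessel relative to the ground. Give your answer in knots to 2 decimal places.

Taking east as x and north as y: velocity relative to the water = (-13.739, 13.268) knots; the water relative to ground = (-1.471, 1.471) knots.
Velocity relative to ground = (-13.739, 13.268) + (-1.471, 1.471) = (-15.210, 14.739) knots.
Speed = |(-15.210, 14.739)| = 21.180 knots.

21.18 knots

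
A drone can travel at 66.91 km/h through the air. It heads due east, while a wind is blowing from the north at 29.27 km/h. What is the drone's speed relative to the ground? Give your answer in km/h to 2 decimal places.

73.03 km/h

Taking east as x and north as y: velocity relative to the air = (66.910, 0.000) km/h; the air relative to ground = (0.000, -29.270) km/h.
Velocity relative to ground = (66.910, 0.000) + (0.000, -29.270) = (66.910, -29.270) km/h.
Speed = |(66.910, -29.270)| = 73.032 km/h.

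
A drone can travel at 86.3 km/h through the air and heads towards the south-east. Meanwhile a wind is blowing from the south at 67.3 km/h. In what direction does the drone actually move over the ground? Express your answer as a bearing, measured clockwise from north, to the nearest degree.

084°

Taking east as x and north as y: velocity relative to the air = (61.023, -61.023) km/h; the air relative to ground = (0.000, 67.300) km/h.
Velocity relative to ground = (61.023, -61.023) + (0.000, 67.300) = (61.023, 6.277) km/h.
Bearing = atan2(61.02, 6.28) = 84.13° clockwise from north.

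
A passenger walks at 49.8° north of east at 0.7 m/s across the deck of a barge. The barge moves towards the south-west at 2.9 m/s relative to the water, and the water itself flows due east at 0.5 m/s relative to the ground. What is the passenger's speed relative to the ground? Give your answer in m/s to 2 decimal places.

In east/north components (m/s): passenger relative to barge = (0.452, 0.535); barge relative to water = (-2.051, -2.051); water relative to ground = (0.500, 0.000).
Sum = (-1.099, -1.516) m/s.
Speed = |(-1.099, -1.516)| = 1.872 m/s.

1.87 m/s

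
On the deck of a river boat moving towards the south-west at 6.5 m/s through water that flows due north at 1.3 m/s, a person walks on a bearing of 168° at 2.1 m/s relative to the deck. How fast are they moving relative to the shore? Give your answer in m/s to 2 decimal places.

6.78 m/s

In east/north components (m/s): person relative to river boat = (0.437, -2.054); river boat relative to water = (-4.596, -4.596); water relative to ground = (0.000, 1.300).
Sum = (-4.160, -5.350) m/s.
Speed = |(-4.160, -5.350)| = 6.777 m/s.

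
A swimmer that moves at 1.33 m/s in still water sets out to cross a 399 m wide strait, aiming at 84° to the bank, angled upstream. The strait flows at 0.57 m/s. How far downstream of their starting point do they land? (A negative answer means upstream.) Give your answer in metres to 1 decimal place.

Perpendicular speed = 1.323 m/s; crossing time = 399 / 1.323 = 301.652 s.
Net downstream speed = 0.431 m/s.
Drift = 0.431 × 301.652 = 130.005 m (downstream).

130.0 m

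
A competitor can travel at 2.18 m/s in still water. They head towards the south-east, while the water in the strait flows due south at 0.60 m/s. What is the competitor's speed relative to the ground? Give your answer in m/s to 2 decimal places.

Taking east as x and north as y: velocity relative to the water = (1.541, -1.541) m/s; the water relative to ground = (0.000, -0.600) m/s.
Velocity relative to ground = (1.541, -1.541) + (0.000, -0.600) = (1.541, -2.141) m/s.
Speed = |(1.541, -2.141)| = 2.639 m/s.

2.64 m/s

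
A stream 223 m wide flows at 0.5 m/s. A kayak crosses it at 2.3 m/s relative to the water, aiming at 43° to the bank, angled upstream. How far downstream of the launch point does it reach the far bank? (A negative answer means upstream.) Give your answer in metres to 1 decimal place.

Perpendicular speed = 1.569 m/s; crossing time = 223 / 1.569 = 142.165 s.
Net downstream speed = -1.182 m/s.
Drift = -1.182 × 142.165 = -168.056 m (upstream).

-168.1 m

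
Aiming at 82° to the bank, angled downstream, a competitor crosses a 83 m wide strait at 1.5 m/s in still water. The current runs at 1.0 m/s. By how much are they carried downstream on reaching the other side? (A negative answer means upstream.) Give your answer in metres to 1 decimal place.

Perpendicular speed = 1.485 m/s; crossing time = 83 / 1.485 = 55.877 s.
Net downstream speed = 1.209 m/s.
Drift = 1.209 × 55.877 = 67.542 m (downstream).

67.5 m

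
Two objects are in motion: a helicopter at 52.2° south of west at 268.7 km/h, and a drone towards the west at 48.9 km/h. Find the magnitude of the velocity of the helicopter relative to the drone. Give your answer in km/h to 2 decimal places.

Taking east as x and north as y: helicopter velocity = (-164.688, -212.315) km/h; drone velocity = (-48.900, 0.000) km/h.
Velocity of helicopter relative to drone = (-164.688, -212.315) − (-48.900, 0.000) = (-115.788, -212.315) km/h.
Magnitude = |(-115.788, -212.315)| = 241.835 km/h.

241.84 km/h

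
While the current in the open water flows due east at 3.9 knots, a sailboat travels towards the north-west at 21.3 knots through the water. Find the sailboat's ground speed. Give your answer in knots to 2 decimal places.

Taking east as x and north as y: velocity relative to the water = (-15.061, 15.061) knots; the water relative to ground = (3.900, 0.000) knots.
Velocity relative to ground = (-15.061, 15.061) + (3.900, 0.000) = (-11.161, 15.061) knots.
Speed = |(-11.161, 15.061)| = 18.746 knots.

18.75 knots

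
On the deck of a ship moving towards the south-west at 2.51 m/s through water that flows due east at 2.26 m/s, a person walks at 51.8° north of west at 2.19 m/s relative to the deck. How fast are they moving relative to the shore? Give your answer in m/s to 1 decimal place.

In east/north components (m/s): person relative to ship = (-1.354, 1.721); ship relative to water = (-1.775, -1.775); water relative to ground = (2.260, 0.000).
Sum = (-0.869, -0.054) m/s.
Speed = |(-0.869, -0.054)| = 0.871 m/s.

0.9 m/s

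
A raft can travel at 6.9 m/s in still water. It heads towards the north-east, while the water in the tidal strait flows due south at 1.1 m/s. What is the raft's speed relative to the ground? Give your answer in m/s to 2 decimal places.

Taking east as x and north as y: velocity relative to the water = (4.879, 4.879) m/s; the water relative to ground = (0.000, -1.100) m/s.
Velocity relative to ground = (4.879, 4.879) + (0.000, -1.100) = (4.879, 3.779) m/s.
Speed = |(4.879, 3.779)| = 6.171 m/s.

6.17 m/s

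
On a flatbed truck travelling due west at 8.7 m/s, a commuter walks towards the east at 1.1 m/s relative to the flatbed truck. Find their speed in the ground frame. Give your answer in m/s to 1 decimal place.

Taking east as x and north as y: flatbed truck velocity = (-8.700, 0.000) m/s; commuter velocity relative to flatbed truck = (1.100, 0.000) m/s.
Velocity relative to ground = (-8.700, 0.000) + (1.100, 0.000) = (-7.600, 0.000) m/s.
Speed = |(-7.600, 0.000)| = 7.600 m/s.

7.6 m/s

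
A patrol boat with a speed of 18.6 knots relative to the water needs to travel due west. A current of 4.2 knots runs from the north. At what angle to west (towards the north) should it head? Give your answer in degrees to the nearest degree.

The current pushes perpendicular to the desired track; the heading must have a component into the current equal to 4.2 knots: 18.6 sin θ = 4.2.
sin θ = 0.2258, so θ = 13.050°.

13°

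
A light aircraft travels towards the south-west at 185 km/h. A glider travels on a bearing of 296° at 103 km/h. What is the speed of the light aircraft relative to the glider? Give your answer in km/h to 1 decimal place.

Taking east as x and north as y: light aircraft velocity = (-130.815, -130.815) km/h; glider velocity = (-92.576, 45.152) km/h.
Velocity of light aircraft relative to glider = (-130.815, -130.815) − (-92.576, 45.152) = (-38.239, -175.967) km/h.
Magnitude = |(-38.239, -175.967)| = 180.074 km/h.

180.1 km/h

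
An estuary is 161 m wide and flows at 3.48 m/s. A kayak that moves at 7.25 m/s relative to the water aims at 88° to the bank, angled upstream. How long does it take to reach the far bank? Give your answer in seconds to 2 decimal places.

22.22 s

The component of the kayak's velocity perpendicular to the bank is 7.25 × sin 88° = 7.246 m/s.
Only the cross-stream component determines the crossing time; the current contributes nothing perpendicular to the bank.
Time = 161 / 7.246 = 22.220 s.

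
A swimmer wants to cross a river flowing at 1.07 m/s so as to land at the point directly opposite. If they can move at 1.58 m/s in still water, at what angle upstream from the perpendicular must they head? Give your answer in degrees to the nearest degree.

43°

To cancel the current, the upstream component of the swimmer's velocity must equal the flow: 1.58 sin θ = 1.07.
sin θ = 1.07 / 1.58 = 0.6772.
θ = arcsin(0.6772) = 42.626°.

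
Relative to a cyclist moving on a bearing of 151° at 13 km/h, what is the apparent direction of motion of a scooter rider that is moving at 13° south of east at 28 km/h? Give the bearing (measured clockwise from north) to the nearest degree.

Taking east as x and north as y: scooter rider velocity = (27.282, -6.299) km/h; cyclist velocity = (6.303, -11.370) km/h.
Velocity of scooter rider relative to cyclist = (27.282, -6.299) − (6.303, -11.370) = (20.980, 5.071) km/h.
Bearing = atan2(20.98, 5.07) = 76.41° clockwise from north.

076°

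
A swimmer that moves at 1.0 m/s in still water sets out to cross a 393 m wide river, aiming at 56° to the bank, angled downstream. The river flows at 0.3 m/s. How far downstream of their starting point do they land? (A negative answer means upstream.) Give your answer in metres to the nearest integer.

407 m

Perpendicular speed = 0.829 m/s; crossing time = 393 / 0.829 = 474.044 s.
Net downstream speed = 0.859 m/s.
Drift = 0.859 × 474.044 = 407.295 m (downstream).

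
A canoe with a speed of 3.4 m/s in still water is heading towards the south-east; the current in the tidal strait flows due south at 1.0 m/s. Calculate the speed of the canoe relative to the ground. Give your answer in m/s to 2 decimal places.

4.17 m/s

Taking east as x and north as y: velocity relative to the water = (2.404, -2.404) m/s; the water relative to ground = (0.000, -1.000) m/s.
Velocity relative to ground = (2.404, -2.404) + (0.000, -1.000) = (2.404, -3.404) m/s.
Speed = |(2.404, -3.404)| = 4.168 m/s.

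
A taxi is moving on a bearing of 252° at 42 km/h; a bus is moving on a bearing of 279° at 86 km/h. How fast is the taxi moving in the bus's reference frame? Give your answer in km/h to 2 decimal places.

52.19 km/h

Taking east as x and north as y: taxi velocity = (-39.944, -12.979) km/h; bus velocity = (-84.941, 13.453) km/h.
Velocity of taxi relative to bus = (-39.944, -12.979) − (-84.941, 13.453) = (44.997, -26.432) km/h.
Magnitude = |(44.997, -26.432)| = 52.186 km/h.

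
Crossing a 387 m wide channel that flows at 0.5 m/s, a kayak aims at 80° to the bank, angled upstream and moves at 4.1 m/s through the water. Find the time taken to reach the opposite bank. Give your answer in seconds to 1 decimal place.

The component of the kayak's velocity perpendicular to the bank is 4.1 × sin 80° = 4.038 m/s.
Only the cross-stream component determines the crossing time; the current contributes nothing perpendicular to the bank.
Time = 387 / 4.038 = 95.846 s.

95.8 s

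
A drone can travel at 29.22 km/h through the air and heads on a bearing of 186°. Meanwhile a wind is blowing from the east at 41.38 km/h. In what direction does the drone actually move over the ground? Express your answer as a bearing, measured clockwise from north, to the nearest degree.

Taking east as x and north as y: velocity relative to the air = (-3.054, -29.060) km/h; the air relative to ground = (-41.380, 0.000) km/h.
Velocity relative to ground = (-3.054, -29.060) + (-41.380, 0.000) = (-44.434, -29.060) km/h.
Bearing = atan2(-44.43, -29.06) = 236.82° clockwise from north.

237°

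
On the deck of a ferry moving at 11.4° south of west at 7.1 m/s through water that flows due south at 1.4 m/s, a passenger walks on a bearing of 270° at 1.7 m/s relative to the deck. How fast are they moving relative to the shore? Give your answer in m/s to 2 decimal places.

In east/north components (m/s): passenger relative to ferry = (-1.700, 0.000); ferry relative to water = (-6.960, -1.403); water relative to ground = (0.000, -1.400).
Sum = (-8.660, -2.803) m/s.
Speed = |(-8.660, -2.803)| = 9.102 m/s.

9.10 m/s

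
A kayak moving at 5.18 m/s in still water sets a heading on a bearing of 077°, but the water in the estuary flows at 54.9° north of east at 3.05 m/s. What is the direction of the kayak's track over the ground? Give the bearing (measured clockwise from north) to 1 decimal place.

Taking east as x and north as y: velocity relative to the water = (5.047, 1.165) m/s; the water relative to ground = (1.754, 2.495) m/s.
Velocity relative to ground = (5.047, 1.165) + (1.754, 2.495) = (6.801, 3.661) m/s.
Bearing = atan2(6.80, 3.66) = 61.71° clockwise from north.

061.7°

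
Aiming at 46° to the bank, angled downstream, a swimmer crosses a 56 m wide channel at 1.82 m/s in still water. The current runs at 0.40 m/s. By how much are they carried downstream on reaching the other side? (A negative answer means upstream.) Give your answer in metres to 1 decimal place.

Perpendicular speed = 1.309 m/s; crossing time = 56 / 1.309 = 42.774 s.
Net downstream speed = 1.664 m/s.
Drift = 1.664 × 42.774 = 71.188 m (downstream).

71.2 m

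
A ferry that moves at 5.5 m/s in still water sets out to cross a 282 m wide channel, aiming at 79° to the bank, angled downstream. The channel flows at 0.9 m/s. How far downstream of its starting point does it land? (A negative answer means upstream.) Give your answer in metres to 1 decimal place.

Perpendicular speed = 5.399 m/s; crossing time = 282 / 5.399 = 52.232 s.
Net downstream speed = 1.949 m/s.
Drift = 1.949 × 52.232 = 101.824 m (downstream).

101.8 m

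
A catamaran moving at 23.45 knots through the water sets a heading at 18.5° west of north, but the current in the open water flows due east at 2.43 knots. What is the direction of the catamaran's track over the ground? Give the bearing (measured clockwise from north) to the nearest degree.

Taking east as x and north as y: velocity relative to the water = (-7.441, 22.238) knots; the water relative to ground = (2.430, 0.000) knots.
Velocity relative to ground = (-7.441, 22.238) + (2.430, 0.000) = (-5.011, 22.238) knots.
Bearing = atan2(-5.01, 22.24) = 347.30° clockwise from north.

347°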